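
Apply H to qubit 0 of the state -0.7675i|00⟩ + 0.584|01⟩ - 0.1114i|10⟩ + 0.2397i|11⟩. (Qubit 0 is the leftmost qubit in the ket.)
-0.6215i|00⟩ + (0.413 + 0.1695i)|01⟩ - 0.4639i|10⟩ + (0.413 - 0.1695i)|11⟩

H on qubit 0 mixes each pair of kets that differ only in qubit 0: amplitudes (a, b) of (|…0…⟩, |…1…⟩) become ((a + b)/√2, (a − b)/√2). Kets absent from the input have amplitude 0.
(|00⟩, |10⟩): (a, b) = (-0.7675i, -0.1114i) → (-0.6215i, -0.4639i)
(|01⟩, |11⟩): (a, b) = (0.584, 0.2397i) → ((0.413 + 0.1695i), (0.413 - 0.1695i))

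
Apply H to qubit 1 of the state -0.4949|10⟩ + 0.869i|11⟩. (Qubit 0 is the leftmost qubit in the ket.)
(-0.3499 + 0.6145i)|10⟩ + (-0.3499 - 0.6145i)|11⟩

H on qubit 1 mixes each pair of kets that differ only in qubit 1: amplitudes (a, b) of (|…0…⟩, |…1…⟩) become ((a + b)/√2, (a − b)/√2). Kets absent from the input have amplitude 0.
(|10⟩, |11⟩): (a, b) = (-0.4949, 0.869i) → ((-0.3499 + 0.6145i), (-0.3499 - 0.6145i))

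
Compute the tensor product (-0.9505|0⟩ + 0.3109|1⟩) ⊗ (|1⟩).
-0.9505|01⟩ + 0.3109|11⟩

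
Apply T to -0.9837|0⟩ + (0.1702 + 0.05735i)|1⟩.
-0.9837|0⟩ + (0.0798 + 0.1609i)|1⟩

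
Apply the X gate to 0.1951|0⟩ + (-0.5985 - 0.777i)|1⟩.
(-0.5985 - 0.777i)|0⟩ + 0.1951|1⟩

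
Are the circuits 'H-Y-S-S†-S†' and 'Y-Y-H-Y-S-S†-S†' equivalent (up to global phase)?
Yes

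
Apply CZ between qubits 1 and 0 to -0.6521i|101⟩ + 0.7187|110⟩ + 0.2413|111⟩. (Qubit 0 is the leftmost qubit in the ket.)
-0.6521i|101⟩ - 0.7187|110⟩ - 0.2413|111⟩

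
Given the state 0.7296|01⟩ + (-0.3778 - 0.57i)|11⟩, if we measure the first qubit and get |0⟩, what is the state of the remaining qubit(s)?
|1⟩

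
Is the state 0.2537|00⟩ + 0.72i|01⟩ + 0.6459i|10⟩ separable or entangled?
Entangled

Writing the state as a|00⟩ + b|01⟩ + c|10⟩ + d|11⟩, it is a product state iff ad − bc = 0.
Here (a, b, c, d) = (0.2537, 0.72i, 0.6459i, 0): ad − bc = (0.2537)(0) − (0.72i)(0.6459i) = 0.465 ≠ 0, so the state is entangled.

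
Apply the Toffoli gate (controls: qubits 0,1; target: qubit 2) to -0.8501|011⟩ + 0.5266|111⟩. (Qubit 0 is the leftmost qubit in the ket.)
-0.8501|011⟩ + 0.5266|110⟩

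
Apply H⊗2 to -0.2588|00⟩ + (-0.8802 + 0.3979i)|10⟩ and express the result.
(-0.5695 + 0.199i)|00⟩ + (-0.5695 + 0.199i)|01⟩ + (0.3107 - 0.199i)|10⟩ + (0.3107 - 0.199i)|11⟩

H⊗2 gives amp(|y⟩) = (1/2) Σ_x (−1)^(x·y) amp(|x⟩), where x·y is the number of positions in which both x and y have a 1.
|00⟩: (-0.2588 + (-0.8802 + 0.3979i))/2 = (-0.5695 + 0.199i)
|01⟩: (-0.2588 + (-0.8802 + 0.3979i))/2 = (-0.5695 + 0.199i)
|10⟩: (-0.2588 - (-0.8802 + 0.3979i))/2 = (0.3107 - 0.199i)
|11⟩: (-0.2588 - (-0.8802 + 0.3979i))/2 = (0.3107 - 0.199i)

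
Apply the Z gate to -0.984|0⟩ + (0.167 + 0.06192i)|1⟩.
-0.984|0⟩ + (-0.167 - 0.06192i)|1⟩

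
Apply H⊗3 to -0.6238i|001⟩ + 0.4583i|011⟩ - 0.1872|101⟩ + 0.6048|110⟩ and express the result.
(0.1476 - 0.05851i)|000⟩ + (0.28 + 0.05851i)|001⟩ + (-0.28 - 0.3826i)|010⟩ + (-0.1476 + 0.3826i)|011⟩ + (-0.1476 - 0.05851i)|100⟩ + (-0.28 + 0.05851i)|101⟩ + (0.28 - 0.3826i)|110⟩ + (0.1476 + 0.3826i)|111⟩

H⊗3 gives amp(|y⟩) = (1/2√2) Σ_x (−1)^(x·y) amp(|x⟩), where x·y is the number of positions in which both x and y have a 1.
|000⟩: (-0.6238i + 0.4583i - 0.1872 + 0.6048)/(2√2) = (0.1476 - 0.05851i)
|001⟩: (0.6238i - 0.4583i + 0.1872 + 0.6048)/(2√2) = (0.28 + 0.05851i)
|010⟩: (-0.6238i - 0.4583i - 0.1872 - 0.6048)/(2√2) = (-0.28 - 0.3826i)
|011⟩: (0.6238i + 0.4583i + 0.1872 - 0.6048)/(2√2) = (-0.1476 + 0.3826i)
|100⟩: (-0.6238i + 0.4583i + 0.1872 - 0.6048)/(2√2) = (-0.1476 - 0.05851i)
|101⟩: (0.6238i - 0.4583i - 0.1872 - 0.6048)/(2√2) = (-0.28 + 0.05851i)
|110⟩: (-0.6238i - 0.4583i + 0.1872 + 0.6048)/(2√2) = (0.28 - 0.3826i)
|111⟩: (0.6238i + 0.4583i - 0.1872 + 0.6048)/(2√2) = (0.1476 + 0.3826i)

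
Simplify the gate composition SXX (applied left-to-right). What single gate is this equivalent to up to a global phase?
S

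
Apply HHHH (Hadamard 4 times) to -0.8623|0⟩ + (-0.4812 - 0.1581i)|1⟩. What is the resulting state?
-0.8623|0⟩ + (-0.4812 - 0.1581i)|1⟩

H² = I, so an even number of Hadamards cancels: H^4 = I and the state is unchanged.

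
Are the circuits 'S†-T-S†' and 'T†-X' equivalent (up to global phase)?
No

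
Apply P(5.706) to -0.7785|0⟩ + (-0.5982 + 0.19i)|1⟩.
-0.7785|0⟩ + (-0.3976 + 0.4856i)|1⟩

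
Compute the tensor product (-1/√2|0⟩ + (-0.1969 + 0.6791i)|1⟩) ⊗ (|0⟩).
-1/√2|00⟩ + (-0.1969 + 0.6791i)|10⟩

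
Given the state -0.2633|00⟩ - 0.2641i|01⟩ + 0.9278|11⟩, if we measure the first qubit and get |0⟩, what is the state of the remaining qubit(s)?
-0.706|0⟩ - 0.7082i|1⟩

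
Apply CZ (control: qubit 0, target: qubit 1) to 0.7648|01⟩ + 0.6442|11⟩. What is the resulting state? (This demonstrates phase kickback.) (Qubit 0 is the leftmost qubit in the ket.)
0.7648|01⟩ - 0.6442|11⟩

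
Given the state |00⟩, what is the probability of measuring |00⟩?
1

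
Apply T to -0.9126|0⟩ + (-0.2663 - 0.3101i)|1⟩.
-0.9126|0⟩ + (0.03097 - 0.4076i)|1⟩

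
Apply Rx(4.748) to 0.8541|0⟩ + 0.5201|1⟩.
(-0.6146 - 0.3612i)|0⟩ + (-0.3743 - 0.5931i)|1⟩

Rx(4.748) = [[cos(θ/2), −i·sin(θ/2)], [−i·sin(θ/2), cos(θ/2)]]; θ = 4.748, cos(θ/2) ≈ -0.719584, sin(θ/2) ≈ 0.694405.
With a = amp(|0⟩) = 0.8541 and b = amp(|1⟩) = 0.5201:
new amp(|0⟩) = (-0.719584)·a + (-0.694405i)·b = (-0.6146 - 0.3612i)
new amp(|1⟩) = (-0.694405i)·a + (-0.719584)·b = (-0.3743 - 0.5931i)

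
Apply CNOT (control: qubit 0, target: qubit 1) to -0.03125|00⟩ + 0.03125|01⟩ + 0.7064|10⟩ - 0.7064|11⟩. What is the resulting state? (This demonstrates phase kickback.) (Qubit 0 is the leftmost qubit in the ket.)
-0.03125|00⟩ + 0.03125|01⟩ - 0.7064|10⟩ + 0.7064|11⟩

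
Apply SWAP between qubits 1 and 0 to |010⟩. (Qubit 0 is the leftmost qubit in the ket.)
|100⟩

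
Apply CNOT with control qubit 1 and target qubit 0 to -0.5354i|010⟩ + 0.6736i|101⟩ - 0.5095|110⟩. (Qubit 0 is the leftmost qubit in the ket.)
-0.5095|010⟩ + 0.6736i|101⟩ - 0.5354i|110⟩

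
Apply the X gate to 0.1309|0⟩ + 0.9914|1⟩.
0.9914|0⟩ + 0.1309|1⟩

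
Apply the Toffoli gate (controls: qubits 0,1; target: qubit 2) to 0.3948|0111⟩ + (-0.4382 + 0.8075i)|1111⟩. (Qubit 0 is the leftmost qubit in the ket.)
0.3948|0111⟩ + (-0.4382 + 0.8075i)|1101⟩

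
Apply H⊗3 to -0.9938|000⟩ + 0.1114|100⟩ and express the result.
-0.312|000⟩ - 0.312|001⟩ - 0.312|010⟩ - 0.312|011⟩ - 0.3907|100⟩ - 0.3907|101⟩ - 0.3907|110⟩ - 0.3907|111⟩

H⊗3 gives amp(|y⟩) = (1/2√2) Σ_x (−1)^(x·y) amp(|x⟩), where x·y is the number of positions in which both x and y have a 1.
|000⟩: (-0.9938 + 0.1114)/(2√2) = -0.312
|001⟩: (-0.9938 + 0.1114)/(2√2) = -0.312
|010⟩: (-0.9938 + 0.1114)/(2√2) = -0.312
|011⟩: (-0.9938 + 0.1114)/(2√2) = -0.312
|100⟩: (-0.9938 - 0.1114)/(2√2) = -0.3907
|101⟩: (-0.9938 - 0.1114)/(2√2) = -0.3907
|110⟩: (-0.9938 - 0.1114)/(2√2) = -0.3907
|111⟩: (-0.9938 - 0.1114)/(2√2) = -0.3907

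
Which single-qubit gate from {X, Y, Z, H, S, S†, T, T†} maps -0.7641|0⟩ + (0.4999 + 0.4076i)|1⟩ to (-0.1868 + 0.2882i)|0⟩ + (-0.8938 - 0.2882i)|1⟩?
H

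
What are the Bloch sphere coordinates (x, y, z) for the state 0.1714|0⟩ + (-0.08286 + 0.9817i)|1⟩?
(-0.0284, 0.3365, -0.9412)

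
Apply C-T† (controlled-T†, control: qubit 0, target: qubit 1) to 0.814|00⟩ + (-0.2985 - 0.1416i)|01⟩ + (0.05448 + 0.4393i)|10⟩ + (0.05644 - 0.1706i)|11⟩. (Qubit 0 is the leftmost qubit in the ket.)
0.814|00⟩ + (-0.2985 - 0.1416i)|01⟩ + (0.05448 + 0.4393i)|10⟩ + (-0.08072 - 0.1605i)|11⟩

C-T† leaves the control-|0⟩ kets |00⟩, |01⟩ unchanged and applies T† to qubit 1 on the control-|1⟩ pair (|10⟩, |11⟩).
T† = [[1, 0], [0, (1/√2 - (1/√2)i)]].
With a = amp(|10⟩) = (0.05448 + 0.4393i) and b = amp(|11⟩) = (0.05644 - 0.1706i):
new amp(|10⟩) = (1)·a = (0.05448 + 0.4393i)
new amp(|11⟩) = (1/√2 - (1/√2)i)·b = (-0.08072 - 0.1605i)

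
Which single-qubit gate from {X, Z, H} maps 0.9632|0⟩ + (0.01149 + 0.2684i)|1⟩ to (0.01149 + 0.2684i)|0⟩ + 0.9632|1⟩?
X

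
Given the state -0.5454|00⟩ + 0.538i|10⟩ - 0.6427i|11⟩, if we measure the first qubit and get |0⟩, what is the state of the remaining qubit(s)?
-|0⟩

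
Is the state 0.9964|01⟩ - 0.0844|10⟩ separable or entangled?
Entangled

Writing the state as a|00⟩ + b|01⟩ + c|10⟩ + d|11⟩, it is a product state iff ad − bc = 0.
Here (a, b, c, d) = (0, 0.9964, -0.0844, 0): ad − bc = (0)(0) − (0.9964)(-0.0844) = 0.0841 ≠ 0, so the state is entangled.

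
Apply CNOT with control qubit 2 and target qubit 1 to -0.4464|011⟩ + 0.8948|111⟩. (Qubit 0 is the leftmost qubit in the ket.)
-0.4464|001⟩ + 0.8948|101⟩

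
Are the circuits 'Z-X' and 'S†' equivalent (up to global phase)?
No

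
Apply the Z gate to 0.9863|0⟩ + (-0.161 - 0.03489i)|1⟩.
0.9863|0⟩ + (0.161 + 0.03489i)|1⟩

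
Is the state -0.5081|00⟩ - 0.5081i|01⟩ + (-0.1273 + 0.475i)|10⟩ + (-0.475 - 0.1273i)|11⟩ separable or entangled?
Separable

Writing the state as a|00⟩ + b|01⟩ + c|10⟩ + d|11⟩, it is a product state iff ad − bc = 0.
Here (a, b, c, d) = (-0.5081, -0.5081i, (-0.1273 + 0.475i), (-0.475 - 0.1273i)): ad − bc = (-0.5081)(-0.475 - 0.1273i) − (-0.5081i)(-0.1273 + 0.475i) = 0, so the state is separable.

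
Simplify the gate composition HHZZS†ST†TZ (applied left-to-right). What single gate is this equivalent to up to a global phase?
Z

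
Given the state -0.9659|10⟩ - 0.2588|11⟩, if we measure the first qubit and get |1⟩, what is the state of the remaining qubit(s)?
-0.9659|0⟩ - 0.2588|1⟩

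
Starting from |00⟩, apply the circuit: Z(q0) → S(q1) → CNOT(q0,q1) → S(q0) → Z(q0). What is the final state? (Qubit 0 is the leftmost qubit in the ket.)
|00⟩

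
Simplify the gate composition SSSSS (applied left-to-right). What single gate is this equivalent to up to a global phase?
S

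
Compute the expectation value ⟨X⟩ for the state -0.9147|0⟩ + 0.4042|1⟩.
-0.7394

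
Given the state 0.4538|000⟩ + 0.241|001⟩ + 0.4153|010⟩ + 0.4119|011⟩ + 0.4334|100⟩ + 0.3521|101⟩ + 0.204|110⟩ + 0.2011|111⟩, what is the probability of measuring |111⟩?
0.04044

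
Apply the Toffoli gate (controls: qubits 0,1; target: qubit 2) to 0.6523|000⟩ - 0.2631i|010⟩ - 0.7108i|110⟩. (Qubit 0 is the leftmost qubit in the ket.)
0.6523|000⟩ - 0.2631i|010⟩ - 0.7108i|111⟩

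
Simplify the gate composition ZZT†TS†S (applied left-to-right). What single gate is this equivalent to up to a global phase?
I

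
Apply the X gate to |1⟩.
|0⟩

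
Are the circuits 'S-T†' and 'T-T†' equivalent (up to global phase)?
No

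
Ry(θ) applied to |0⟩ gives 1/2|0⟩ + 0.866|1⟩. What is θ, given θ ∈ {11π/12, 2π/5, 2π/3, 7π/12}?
2π/3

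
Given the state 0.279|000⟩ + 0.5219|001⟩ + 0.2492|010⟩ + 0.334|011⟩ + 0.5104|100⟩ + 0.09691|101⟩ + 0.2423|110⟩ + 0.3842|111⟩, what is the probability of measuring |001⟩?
0.2724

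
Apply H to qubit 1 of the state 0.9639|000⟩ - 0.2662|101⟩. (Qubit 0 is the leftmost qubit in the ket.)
0.6816|000⟩ + 0.6816|010⟩ - 0.1882|101⟩ - 0.1882|111⟩

H on qubit 1 mixes each pair of kets that differ only in qubit 1: amplitudes (a, b) of (|…0…⟩, |…1…⟩) become ((a + b)/√2, (a − b)/√2). Kets absent from the input have amplitude 0.
(|000⟩, |010⟩): (a, b) = (0.9639, 0) → (0.6816, 0.6816)
(|101⟩, |111⟩): (a, b) = (-0.2662, 0) → (-0.1882, -0.1882)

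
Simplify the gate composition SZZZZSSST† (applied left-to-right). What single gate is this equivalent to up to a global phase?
T†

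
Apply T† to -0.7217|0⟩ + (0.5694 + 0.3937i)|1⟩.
-0.7217|0⟩ + (0.681 - 0.1242i)|1⟩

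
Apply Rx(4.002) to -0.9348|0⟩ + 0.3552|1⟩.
(0.3899 - 0.3228i)|0⟩ + (-0.1481 + 0.8496i)|1⟩

Rx(4.002) = [[cos(θ/2), −i·sin(θ/2)], [−i·sin(θ/2), cos(θ/2)]]; θ = 4.002, cos(θ/2) ≈ -0.417056, sin(θ/2) ≈ 0.908881.
With a = amp(|0⟩) = -0.9348 and b = amp(|1⟩) = 0.3552:
new amp(|0⟩) = (-0.417056)·a + (-0.908881i)·b = (0.3899 - 0.3228i)
new amp(|1⟩) = (-0.908881i)·a + (-0.417056)·b = (-0.1481 + 0.8496i)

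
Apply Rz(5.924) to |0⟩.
(-0.9839 - 0.1786i)|0⟩

Rz(5.924) = [[e^(−iθ/2), 0], [0, e^(iθ/2)]] with e^(±iθ/2) = cos(θ/2) ± i·sin(θ/2); θ = 5.924, cos(θ/2) ≈ -0.983917, sin(θ/2) ≈ 0.178629.
With a = amp(|0⟩) = 1 and b = amp(|1⟩) = 0:
new amp(|0⟩) = (-0.983917 - 0.178629i)·a = (-0.9839 - 0.1786i)
new amp(|1⟩) = (-0.983917 + 0.178629i)·b = 0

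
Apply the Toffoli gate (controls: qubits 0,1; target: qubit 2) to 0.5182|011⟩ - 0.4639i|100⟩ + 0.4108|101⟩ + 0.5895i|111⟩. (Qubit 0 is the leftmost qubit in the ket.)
0.5182|011⟩ - 0.4639i|100⟩ + 0.4108|101⟩ + 0.5895i|110⟩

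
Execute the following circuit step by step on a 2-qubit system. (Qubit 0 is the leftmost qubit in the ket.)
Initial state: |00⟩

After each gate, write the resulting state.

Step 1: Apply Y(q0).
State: i|10⟩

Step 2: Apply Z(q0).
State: -i|10⟩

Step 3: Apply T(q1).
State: -i|10⟩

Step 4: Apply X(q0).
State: -i|00⟩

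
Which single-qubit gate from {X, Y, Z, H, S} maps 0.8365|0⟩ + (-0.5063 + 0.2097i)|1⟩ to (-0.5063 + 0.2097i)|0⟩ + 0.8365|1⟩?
X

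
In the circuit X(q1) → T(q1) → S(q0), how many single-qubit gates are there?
3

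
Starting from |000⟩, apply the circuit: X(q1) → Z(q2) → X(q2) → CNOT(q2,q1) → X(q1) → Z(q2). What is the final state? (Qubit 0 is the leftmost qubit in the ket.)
-|011⟩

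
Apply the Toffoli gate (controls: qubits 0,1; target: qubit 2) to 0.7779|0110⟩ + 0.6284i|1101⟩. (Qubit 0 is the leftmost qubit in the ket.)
0.7779|0110⟩ + 0.6284i|1111⟩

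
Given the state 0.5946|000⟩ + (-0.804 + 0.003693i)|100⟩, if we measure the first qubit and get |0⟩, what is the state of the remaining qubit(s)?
|00⟩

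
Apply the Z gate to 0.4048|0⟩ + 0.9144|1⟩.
0.4048|0⟩ - 0.9144|1⟩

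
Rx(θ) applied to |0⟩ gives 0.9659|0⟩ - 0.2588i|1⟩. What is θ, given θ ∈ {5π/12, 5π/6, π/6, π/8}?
π/6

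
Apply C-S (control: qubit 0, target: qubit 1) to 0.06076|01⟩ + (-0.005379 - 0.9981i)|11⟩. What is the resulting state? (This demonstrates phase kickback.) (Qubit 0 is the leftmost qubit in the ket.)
0.06076|01⟩ + (0.9981 - 0.005379i)|11⟩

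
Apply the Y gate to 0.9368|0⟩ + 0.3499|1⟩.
-0.3499i|0⟩ + 0.9368i|1⟩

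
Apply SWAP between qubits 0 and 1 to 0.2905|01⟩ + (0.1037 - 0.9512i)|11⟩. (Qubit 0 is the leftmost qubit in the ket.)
0.2905|10⟩ + (0.1037 - 0.9512i)|11⟩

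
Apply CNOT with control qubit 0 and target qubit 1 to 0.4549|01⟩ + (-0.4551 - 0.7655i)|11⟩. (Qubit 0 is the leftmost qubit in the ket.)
0.4549|01⟩ + (-0.4551 - 0.7655i)|10⟩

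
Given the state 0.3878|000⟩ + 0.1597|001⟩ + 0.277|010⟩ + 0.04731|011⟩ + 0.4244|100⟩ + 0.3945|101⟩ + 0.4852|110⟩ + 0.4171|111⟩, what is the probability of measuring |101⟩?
0.1556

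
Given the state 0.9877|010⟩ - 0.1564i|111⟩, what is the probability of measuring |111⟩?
0.02446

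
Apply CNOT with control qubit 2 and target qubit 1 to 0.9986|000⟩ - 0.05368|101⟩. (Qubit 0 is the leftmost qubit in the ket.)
0.9986|000⟩ - 0.05368|111⟩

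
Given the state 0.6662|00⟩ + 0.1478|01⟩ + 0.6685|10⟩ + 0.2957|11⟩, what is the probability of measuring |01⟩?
0.02184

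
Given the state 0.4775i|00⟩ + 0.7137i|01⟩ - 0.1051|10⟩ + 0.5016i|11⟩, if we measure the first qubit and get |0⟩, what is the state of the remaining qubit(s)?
0.5561i|0⟩ + 0.8311i|1⟩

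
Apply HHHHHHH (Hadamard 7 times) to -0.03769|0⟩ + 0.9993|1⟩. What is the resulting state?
0.68|0⟩ - 0.7333|1⟩

H² = I, so H^7 = H: a single Hadamard. With (a, b) = (-0.03769, 0.9993), H gives ((a + b)/√2, (a − b)/√2) = (0.68, -0.7333).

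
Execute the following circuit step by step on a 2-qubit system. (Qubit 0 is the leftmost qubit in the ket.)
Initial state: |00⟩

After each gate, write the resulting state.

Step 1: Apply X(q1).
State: |01⟩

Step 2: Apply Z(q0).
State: |01⟩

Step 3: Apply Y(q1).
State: -i|00⟩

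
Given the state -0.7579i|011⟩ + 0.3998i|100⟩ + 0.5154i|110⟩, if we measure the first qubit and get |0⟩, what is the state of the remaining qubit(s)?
-i|11⟩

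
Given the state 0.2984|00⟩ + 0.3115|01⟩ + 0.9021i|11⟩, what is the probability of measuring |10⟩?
0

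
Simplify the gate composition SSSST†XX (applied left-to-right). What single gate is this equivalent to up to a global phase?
T†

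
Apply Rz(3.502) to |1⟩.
(-0.1792 + 0.9838i)|1⟩

Rz(3.502) = [[e^(−iθ/2), 0], [0, e^(iθ/2)]] with e^(±iθ/2) = cos(θ/2) ± i·sin(θ/2); θ = 3.502, cos(θ/2) ≈ -0.17923, sin(θ/2) ≈ 0.983807.
With a = amp(|0⟩) = 0 and b = amp(|1⟩) = 1:
new amp(|0⟩) = (-0.17923 - 0.983807i)·a = 0
new amp(|1⟩) = (-0.17923 + 0.983807i)·b = (-0.1792 + 0.9838i)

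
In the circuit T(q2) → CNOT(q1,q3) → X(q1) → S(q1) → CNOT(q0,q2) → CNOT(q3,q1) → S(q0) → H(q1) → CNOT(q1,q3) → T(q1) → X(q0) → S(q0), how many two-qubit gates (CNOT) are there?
4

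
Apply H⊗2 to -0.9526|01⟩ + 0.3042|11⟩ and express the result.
-0.3242|00⟩ + 0.3242|01⟩ - 0.6284|10⟩ + 0.6284|11⟩

H⊗2 gives amp(|y⟩) = (1/2) Σ_x (−1)^(x·y) amp(|x⟩), where x·y is the number of positions in which both x and y have a 1.
|00⟩: (-0.9526 + 0.3042)/2 = -0.3242
|01⟩: (0.9526 - 0.3042)/2 = 0.3242
|10⟩: (-0.9526 - 0.3042)/2 = -0.6284
|11⟩: (0.9526 + 0.3042)/2 = 0.6284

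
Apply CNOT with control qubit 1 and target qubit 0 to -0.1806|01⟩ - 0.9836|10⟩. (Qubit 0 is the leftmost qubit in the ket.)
-0.9836|10⟩ - 0.1806|11⟩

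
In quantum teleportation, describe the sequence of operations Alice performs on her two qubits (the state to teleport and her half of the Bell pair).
CNOT (state → Bell), then H on state qubit, then measure both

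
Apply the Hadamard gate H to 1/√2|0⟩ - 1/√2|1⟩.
|1⟩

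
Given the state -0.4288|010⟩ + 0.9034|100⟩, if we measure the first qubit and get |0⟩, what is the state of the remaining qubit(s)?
-|10⟩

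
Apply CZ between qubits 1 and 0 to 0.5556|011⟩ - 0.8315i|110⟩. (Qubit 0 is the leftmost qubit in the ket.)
0.5556|011⟩ + 0.8315i|110⟩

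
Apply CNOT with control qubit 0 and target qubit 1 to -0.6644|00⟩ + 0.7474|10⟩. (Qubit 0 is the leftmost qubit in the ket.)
-0.6644|00⟩ + 0.7474|11⟩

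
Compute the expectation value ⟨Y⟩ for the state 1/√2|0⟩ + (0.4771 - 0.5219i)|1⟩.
-0.7381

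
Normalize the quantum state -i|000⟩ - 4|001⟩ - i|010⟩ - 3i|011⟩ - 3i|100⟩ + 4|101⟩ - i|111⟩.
-0.1374i|000⟩ - 0.5494|001⟩ - 0.1374i|010⟩ - 0.4121i|011⟩ - 0.4121i|100⟩ + 0.5494|101⟩ - 0.1374i|111⟩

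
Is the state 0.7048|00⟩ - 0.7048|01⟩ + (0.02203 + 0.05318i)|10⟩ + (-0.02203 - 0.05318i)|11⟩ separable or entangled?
Separable

Writing the state as a|00⟩ + b|01⟩ + c|10⟩ + d|11⟩, it is a product state iff ad − bc = 0.
Here (a, b, c, d) = (0.7048, -0.7048, (0.02203 + 0.05318i), (-0.02203 - 0.05318i)): ad − bc = (0.7048)(-0.02203 - 0.05318i) − (-0.7048)(0.02203 + 0.05318i) = 0, so the state is separable.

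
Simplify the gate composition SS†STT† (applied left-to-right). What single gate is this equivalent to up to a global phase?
S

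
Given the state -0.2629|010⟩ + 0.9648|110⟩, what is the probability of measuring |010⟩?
0.06912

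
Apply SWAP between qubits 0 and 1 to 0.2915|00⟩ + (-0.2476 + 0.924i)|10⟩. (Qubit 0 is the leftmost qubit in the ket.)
0.2915|00⟩ + (-0.2476 + 0.924i)|01⟩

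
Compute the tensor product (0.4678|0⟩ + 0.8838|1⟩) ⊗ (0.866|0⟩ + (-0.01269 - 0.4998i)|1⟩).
0.4051|00⟩ + (-0.005936 - 0.2338i)|01⟩ + 0.7654|10⟩ + (-0.01122 - 0.4417i)|11⟩

amp(|b₁b₂…⟩) = product of the factor amplitudes for bits b₁, b₂, …; only kets whose every factor amplitude is nonzero survive.
|00⟩: (0.4678)(0.866) = 0.4051
|01⟩: (0.4678)(-0.01269 - 0.4998i) = (-0.005936 - 0.2338i)
|10⟩: (0.8838)(0.866) = 0.7654
|11⟩: (0.8838)(-0.01269 - 0.4998i) = (-0.01122 - 0.4417i)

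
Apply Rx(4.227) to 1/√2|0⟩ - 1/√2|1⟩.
(-0.3652 + 0.6055i)|0⟩ + (0.3652 - 0.6055i)|1⟩

Rx(4.227) = [[cos(θ/2), −i·sin(θ/2)], [−i·sin(θ/2), cos(θ/2)]]; θ = 4.227, cos(θ/2) ≈ -0.516453, sin(θ/2) ≈ 0.856315.
With a = amp(|0⟩) = 1/√2 and b = amp(|1⟩) = -1/√2:
new amp(|0⟩) = (-0.516453)·a + (-0.856315i)·b = (-0.3652 + 0.6055i)
new amp(|1⟩) = (-0.856315i)·a + (-0.516453)·b = (0.3652 - 0.6055i)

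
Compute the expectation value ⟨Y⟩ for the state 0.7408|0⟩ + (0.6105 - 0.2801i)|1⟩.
-0.415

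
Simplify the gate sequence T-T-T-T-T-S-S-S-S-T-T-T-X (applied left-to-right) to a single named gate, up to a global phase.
X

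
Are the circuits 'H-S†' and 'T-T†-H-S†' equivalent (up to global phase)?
Yes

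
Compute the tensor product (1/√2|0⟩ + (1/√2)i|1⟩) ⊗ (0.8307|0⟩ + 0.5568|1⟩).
0.5874|00⟩ + 0.3937|01⟩ + 0.5874i|10⟩ + 0.3937i|11⟩

amp(|b₁b₂…⟩) = product of the factor amplitudes for bits b₁, b₂, …; only kets whose every factor amplitude is nonzero survive.
|00⟩: (1/√2)(0.8307) = 0.5874
|01⟩: (1/√2)(0.5568) = 0.3937
|10⟩: ((1/√2)i)(0.8307) = 0.5874i
|11⟩: ((1/√2)i)(0.5568) = 0.3937i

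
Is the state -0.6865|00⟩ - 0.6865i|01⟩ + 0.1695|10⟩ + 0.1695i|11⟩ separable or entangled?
Separable

Writing the state as a|00⟩ + b|01⟩ + c|10⟩ + d|11⟩, it is a product state iff ad − bc = 0.
Here (a, b, c, d) = (-0.6865, -0.6865i, 0.1695, 0.1695i): ad − bc = (-0.6865)(0.1695i) − (-0.6865i)(0.1695) = 0, so the state is separable.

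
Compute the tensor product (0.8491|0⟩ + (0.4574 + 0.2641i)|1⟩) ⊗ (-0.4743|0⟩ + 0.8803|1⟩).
-0.4027|00⟩ + 0.7475|01⟩ + (-0.2169 - 0.1253i)|10⟩ + (0.4026 + 0.2325i)|11⟩

amp(|b₁b₂…⟩) = product of the factor amplitudes for bits b₁, b₂, …; only kets whose every factor amplitude is nonzero survive.
|00⟩: (0.8491)(-0.4743) = -0.4027
|01⟩: (0.8491)(0.8803) = 0.7475
|10⟩: (0.4574 + 0.2641i)(-0.4743) = (-0.2169 - 0.1253i)
|11⟩: (0.4574 + 0.2641i)(0.8803) = (0.4026 + 0.2325i)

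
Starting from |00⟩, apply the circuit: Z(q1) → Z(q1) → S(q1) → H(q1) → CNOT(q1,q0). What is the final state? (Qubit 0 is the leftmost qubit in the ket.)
1/√2|00⟩ + 1/√2|11⟩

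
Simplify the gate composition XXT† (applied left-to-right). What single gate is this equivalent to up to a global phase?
T†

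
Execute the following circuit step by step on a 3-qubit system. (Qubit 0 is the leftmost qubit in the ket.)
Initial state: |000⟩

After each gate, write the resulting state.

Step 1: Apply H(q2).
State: 1/√2|000⟩ + 1/√2|001⟩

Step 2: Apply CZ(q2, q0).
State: 1/√2|000⟩ + 1/√2|001⟩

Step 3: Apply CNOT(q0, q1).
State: 1/√2|000⟩ + 1/√2|001⟩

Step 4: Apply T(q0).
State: 1/√2|000⟩ + 1/√2|001⟩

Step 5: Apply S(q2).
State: 1/√2|000⟩ + (1/√2)i|001⟩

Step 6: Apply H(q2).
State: (1/2 + (1/2)i)|000⟩ + (1/2 - (1/2)i)|001⟩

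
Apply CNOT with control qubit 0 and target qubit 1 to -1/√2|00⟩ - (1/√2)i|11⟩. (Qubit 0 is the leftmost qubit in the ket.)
-1/√2|00⟩ - (1/√2)i|10⟩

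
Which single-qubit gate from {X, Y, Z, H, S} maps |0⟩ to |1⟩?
X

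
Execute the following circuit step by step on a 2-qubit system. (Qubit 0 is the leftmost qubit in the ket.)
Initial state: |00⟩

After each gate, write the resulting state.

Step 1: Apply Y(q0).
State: i|10⟩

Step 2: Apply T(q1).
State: i|10⟩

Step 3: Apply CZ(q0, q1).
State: i|10⟩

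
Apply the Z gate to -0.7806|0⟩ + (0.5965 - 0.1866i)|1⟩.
-0.7806|0⟩ + (-0.5965 + 0.1866i)|1⟩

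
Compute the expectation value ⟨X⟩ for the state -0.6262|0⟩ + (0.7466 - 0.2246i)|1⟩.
-0.935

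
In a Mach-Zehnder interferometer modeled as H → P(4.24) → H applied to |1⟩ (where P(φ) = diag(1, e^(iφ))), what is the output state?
(0.7275 + 0.4452i)|0⟩ + (0.2725 - 0.4452i)|1⟩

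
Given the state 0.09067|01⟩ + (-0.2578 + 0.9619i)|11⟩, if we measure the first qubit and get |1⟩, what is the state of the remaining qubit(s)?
(-0.2589 + 0.9659i)|1⟩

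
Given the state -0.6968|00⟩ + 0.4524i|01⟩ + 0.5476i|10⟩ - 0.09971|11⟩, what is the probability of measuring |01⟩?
0.2047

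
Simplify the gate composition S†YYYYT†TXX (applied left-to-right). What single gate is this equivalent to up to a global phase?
S†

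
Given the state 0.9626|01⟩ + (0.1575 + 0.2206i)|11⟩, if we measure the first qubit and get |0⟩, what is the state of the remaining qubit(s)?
|1⟩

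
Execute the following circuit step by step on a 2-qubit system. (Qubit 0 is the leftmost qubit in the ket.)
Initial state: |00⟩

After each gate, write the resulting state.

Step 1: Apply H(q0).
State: 1/√2|00⟩ + 1/√2|10⟩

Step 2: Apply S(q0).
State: 1/√2|00⟩ + (1/√2)i|10⟩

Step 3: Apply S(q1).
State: 1/√2|00⟩ + (1/√2)i|10⟩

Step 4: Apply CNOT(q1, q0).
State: 1/√2|00⟩ + (1/√2)i|10⟩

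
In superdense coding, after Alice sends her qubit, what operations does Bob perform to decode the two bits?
CNOT (Alice's qubit controls Bob's), then H on Alice's qubit, then measure both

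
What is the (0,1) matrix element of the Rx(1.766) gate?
-0.7726i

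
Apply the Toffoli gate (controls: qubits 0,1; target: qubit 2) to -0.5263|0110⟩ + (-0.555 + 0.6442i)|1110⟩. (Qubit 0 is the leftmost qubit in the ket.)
-0.5263|0110⟩ + (-0.555 + 0.6442i)|1100⟩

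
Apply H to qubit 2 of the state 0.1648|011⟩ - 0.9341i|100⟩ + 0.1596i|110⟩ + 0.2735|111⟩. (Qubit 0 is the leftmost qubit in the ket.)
0.1165|010⟩ - 0.1165|011⟩ - 0.6605i|100⟩ - 0.6605i|101⟩ + (0.1934 + 0.1129i)|110⟩ + (-0.1934 + 0.1129i)|111⟩

H on qubit 2 mixes each pair of kets that differ only in qubit 2: amplitudes (a, b) of (|…0…⟩, |…1…⟩) become ((a + b)/√2, (a − b)/√2). Kets absent from the input have amplitude 0.
(|010⟩, |011⟩): (a, b) = (0, 0.1648) → (0.1165, -0.1165)
(|100⟩, |101⟩): (a, b) = (-0.9341i, 0) → (-0.6605i, -0.6605i)
(|110⟩, |111⟩): (a, b) = (0.1596i, 0.2735) → ((0.1934 + 0.1129i), (-0.1934 + 0.1129i))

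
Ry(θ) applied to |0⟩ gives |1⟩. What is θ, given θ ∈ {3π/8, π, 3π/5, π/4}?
π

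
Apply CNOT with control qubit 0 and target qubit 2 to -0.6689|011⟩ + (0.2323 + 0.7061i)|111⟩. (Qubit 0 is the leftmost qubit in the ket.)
-0.6689|011⟩ + (0.2323 + 0.7061i)|110⟩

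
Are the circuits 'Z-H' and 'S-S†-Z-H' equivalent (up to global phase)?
Yes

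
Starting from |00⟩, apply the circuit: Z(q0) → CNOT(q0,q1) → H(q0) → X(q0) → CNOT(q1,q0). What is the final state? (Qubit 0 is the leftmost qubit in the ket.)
1/√2|00⟩ + 1/√2|10⟩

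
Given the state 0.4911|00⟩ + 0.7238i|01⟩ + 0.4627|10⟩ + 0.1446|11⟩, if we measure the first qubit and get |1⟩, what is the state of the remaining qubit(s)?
0.9545|0⟩ + 0.2983|1⟩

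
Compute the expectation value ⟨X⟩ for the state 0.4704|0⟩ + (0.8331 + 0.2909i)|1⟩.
0.7838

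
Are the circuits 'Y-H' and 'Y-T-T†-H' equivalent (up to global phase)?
Yes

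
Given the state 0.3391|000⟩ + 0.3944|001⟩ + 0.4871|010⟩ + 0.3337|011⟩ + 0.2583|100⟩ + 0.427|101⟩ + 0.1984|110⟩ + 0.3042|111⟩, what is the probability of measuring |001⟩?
0.1556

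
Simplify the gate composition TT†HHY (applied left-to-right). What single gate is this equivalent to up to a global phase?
Y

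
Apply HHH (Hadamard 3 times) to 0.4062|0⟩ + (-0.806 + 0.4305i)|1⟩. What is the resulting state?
(-0.2827 + 0.3044i)|0⟩ + (0.8572 - 0.3044i)|1⟩

H² = I, so H^3 = H: a single Hadamard. With (a, b) = (0.4062, (-0.806 + 0.4305i)), H gives ((a + b)/√2, (a − b)/√2) = ((-0.2827 + 0.3044i), (0.8572 - 0.3044i)).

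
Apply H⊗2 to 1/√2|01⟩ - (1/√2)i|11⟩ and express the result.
(1/√8 - (1/√8)i)|00⟩ + (-1/√8 + (1/√8)i)|01⟩ + (1/√8 + (1/√8)i)|10⟩ + (-1/√8 - (1/√8)i)|11⟩

H⊗2 gives amp(|y⟩) = (1/2) Σ_x (−1)^(x·y) amp(|x⟩), where x·y is the number of positions in which both x and y have a 1.
|00⟩: (1/√2 - (1/√2)i)/2 = (1/√8 - (1/√8)i)
|01⟩: (-1/√2 + (1/√2)i)/2 = (-1/√8 + (1/√8)i)
|10⟩: (1/√2 + (1/√2)i)/2 = (1/√8 + (1/√8)i)
|11⟩: (-1/√2 - (1/√2)i)/2 = (-1/√8 - (1/√8)i)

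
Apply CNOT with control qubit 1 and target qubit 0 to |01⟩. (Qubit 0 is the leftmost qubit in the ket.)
|11⟩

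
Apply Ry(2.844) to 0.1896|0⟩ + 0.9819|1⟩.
-0.9429|0⟩ + 0.3331|1⟩

Ry(2.844) = [[cos(θ/2), −sin(θ/2)], [sin(θ/2), cos(θ/2)]]; θ = 2.844, cos(θ/2) ≈ 0.148248, sin(θ/2) ≈ 0.98895.
With a = amp(|0⟩) = 0.1896 and b = amp(|1⟩) = 0.9819:
new amp(|0⟩) = (0.148248)·a + (-0.98895)·b = -0.9429
new amp(|1⟩) = (0.98895)·a + (0.148248)·b = 0.3331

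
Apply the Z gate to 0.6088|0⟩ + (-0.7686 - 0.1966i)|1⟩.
0.6088|0⟩ + (0.7686 + 0.1966i)|1⟩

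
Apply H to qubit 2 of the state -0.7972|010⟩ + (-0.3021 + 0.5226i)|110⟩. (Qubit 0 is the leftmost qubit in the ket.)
-0.5637|010⟩ - 0.5637|011⟩ + (-0.2136 + 0.3695i)|110⟩ + (-0.2136 + 0.3695i)|111⟩

H on qubit 2 mixes each pair of kets that differ only in qubit 2: amplitudes (a, b) of (|…0…⟩, |…1…⟩) become ((a + b)/√2, (a − b)/√2). Kets absent from the input have amplitude 0.
(|010⟩, |011⟩): (a, b) = (-0.7972, 0) → (-0.5637, -0.5637)
(|110⟩, |111⟩): (a, b) = ((-0.3021 + 0.5226i), 0) → ((-0.2136 + 0.3695i), (-0.2136 + 0.3695i))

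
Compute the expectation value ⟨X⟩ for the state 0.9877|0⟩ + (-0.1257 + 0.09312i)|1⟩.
-0.2483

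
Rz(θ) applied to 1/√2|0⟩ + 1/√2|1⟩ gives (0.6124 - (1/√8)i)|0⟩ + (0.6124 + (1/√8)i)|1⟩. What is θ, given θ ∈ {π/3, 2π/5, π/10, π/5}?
π/3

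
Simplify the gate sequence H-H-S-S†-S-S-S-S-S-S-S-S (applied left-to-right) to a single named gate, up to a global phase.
I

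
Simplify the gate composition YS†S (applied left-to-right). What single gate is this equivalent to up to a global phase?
Y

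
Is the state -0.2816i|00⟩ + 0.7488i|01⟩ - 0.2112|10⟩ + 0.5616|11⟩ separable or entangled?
Separable

Writing the state as a|00⟩ + b|01⟩ + c|10⟩ + d|11⟩, it is a product state iff ad − bc = 0.
Here (a, b, c, d) = (-0.2816i, 0.7488i, -0.2112, 0.5616): ad − bc = (-0.2816i)(0.5616) − (0.7488i)(-0.2112) = 0, so the state is separable.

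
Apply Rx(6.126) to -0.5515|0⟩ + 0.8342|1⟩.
(0.5498 - 0.06549i)|0⟩ + (-0.8316 + 0.0433i)|1⟩

Rx(6.126) = [[cos(θ/2), −i·sin(θ/2)], [−i·sin(θ/2), cos(θ/2)]]; θ = 6.126, cos(θ/2) ≈ -0.996913, sin(θ/2) ≈ 0.0785118.
With a = amp(|0⟩) = -0.5515 and b = amp(|1⟩) = 0.8342:
new amp(|0⟩) = (-0.996913)·a + (-0.0785118i)·b = (0.5498 - 0.06549i)
new amp(|1⟩) = (-0.0785118i)·a + (-0.996913)·b = (-0.8316 + 0.0433i)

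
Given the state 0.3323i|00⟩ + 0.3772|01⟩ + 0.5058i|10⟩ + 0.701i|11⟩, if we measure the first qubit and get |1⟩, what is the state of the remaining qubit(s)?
0.5851i|0⟩ + 0.8109i|1⟩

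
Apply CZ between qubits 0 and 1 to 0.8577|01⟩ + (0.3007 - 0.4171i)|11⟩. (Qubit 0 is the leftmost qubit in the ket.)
0.8577|01⟩ + (-0.3007 + 0.4171i)|11⟩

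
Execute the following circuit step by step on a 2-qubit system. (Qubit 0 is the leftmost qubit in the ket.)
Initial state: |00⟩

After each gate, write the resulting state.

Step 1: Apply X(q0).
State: |10⟩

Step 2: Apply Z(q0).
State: -|10⟩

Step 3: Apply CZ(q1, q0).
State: -|10⟩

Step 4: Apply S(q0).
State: -i|10⟩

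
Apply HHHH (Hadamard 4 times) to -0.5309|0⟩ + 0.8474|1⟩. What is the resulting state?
-0.5309|0⟩ + 0.8474|1⟩

H² = I, so an even number of Hadamards cancels: H^4 = I and the state is unchanged.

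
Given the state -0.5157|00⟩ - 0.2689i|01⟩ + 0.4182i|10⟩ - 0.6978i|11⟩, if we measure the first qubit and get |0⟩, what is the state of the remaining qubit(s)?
-0.8867|0⟩ - 0.4623i|1⟩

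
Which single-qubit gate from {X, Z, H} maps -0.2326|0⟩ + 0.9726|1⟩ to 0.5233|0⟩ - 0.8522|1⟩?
H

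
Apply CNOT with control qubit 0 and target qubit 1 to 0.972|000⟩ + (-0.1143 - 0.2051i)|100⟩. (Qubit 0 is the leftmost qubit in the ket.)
0.972|000⟩ + (-0.1143 - 0.2051i)|110⟩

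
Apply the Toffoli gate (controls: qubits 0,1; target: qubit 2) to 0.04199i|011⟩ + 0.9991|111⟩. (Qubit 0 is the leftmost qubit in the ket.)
0.04199i|011⟩ + 0.9991|110⟩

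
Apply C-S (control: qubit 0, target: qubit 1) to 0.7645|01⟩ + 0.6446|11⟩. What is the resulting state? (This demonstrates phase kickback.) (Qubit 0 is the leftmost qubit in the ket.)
0.7645|01⟩ + 0.6446i|11⟩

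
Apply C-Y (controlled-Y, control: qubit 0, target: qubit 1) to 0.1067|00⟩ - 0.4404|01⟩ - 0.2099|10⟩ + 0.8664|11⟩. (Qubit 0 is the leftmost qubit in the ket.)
0.1067|00⟩ - 0.4404|01⟩ - 0.8664i|10⟩ - 0.2099i|11⟩

C-Y leaves the control-|0⟩ kets |00⟩, |01⟩ unchanged and applies Y to qubit 1 on the control-|1⟩ pair (|10⟩, |11⟩).
Y = [[0, -i], [i, 0]].
With a = amp(|10⟩) = -0.2099 and b = amp(|11⟩) = 0.8664:
new amp(|10⟩) = (-i)·b = -0.8664i
new amp(|11⟩) = (i)·a = -0.2099i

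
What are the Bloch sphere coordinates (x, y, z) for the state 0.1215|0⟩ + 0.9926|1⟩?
(0.2412, 0, -0.9705)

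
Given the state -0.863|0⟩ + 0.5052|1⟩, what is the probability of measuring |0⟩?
0.7448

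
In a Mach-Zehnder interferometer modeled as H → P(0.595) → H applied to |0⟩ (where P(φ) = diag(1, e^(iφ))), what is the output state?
(0.9141 + 0.2803i)|0⟩ + (0.08593 - 0.2803i)|1⟩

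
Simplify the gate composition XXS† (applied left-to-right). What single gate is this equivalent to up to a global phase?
S†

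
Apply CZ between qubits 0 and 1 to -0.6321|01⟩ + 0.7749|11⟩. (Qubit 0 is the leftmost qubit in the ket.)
-0.6321|01⟩ - 0.7749|11⟩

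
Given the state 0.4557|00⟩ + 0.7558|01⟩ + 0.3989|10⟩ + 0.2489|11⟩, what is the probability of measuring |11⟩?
0.06195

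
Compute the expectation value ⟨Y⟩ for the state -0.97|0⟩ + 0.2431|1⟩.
0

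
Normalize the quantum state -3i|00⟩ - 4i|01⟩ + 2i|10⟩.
-0.5571i|00⟩ - 0.7428i|01⟩ + 0.3714i|10⟩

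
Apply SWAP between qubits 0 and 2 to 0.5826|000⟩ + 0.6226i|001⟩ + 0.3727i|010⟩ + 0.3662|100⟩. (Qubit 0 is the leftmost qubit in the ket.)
0.5826|000⟩ + 0.3662|001⟩ + 0.3727i|010⟩ + 0.6226i|100⟩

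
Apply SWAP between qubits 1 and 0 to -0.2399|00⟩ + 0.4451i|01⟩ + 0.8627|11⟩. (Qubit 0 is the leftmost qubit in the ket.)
-0.2399|00⟩ + 0.4451i|10⟩ + 0.8627|11⟩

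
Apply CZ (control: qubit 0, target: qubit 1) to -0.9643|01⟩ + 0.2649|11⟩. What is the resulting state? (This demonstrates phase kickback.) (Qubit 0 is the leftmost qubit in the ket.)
-0.9643|01⟩ - 0.2649|11⟩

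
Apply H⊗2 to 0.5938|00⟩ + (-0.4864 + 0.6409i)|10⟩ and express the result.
(0.0537 + 0.3205i)|00⟩ + (0.0537 + 0.3205i)|01⟩ + (0.5401 - 0.3205i)|10⟩ + (0.5401 - 0.3205i)|11⟩

H⊗2 gives amp(|y⟩) = (1/2) Σ_x (−1)^(x·y) amp(|x⟩), where x·y is the number of positions in which both x and y have a 1.
|00⟩: (0.5938 + (-0.4864 + 0.6409i))/2 = (0.0537 + 0.3205i)
|01⟩: (0.5938 + (-0.4864 + 0.6409i))/2 = (0.0537 + 0.3205i)
|10⟩: (0.5938 - (-0.4864 + 0.6409i))/2 = (0.5401 - 0.3205i)
|11⟩: (0.5938 - (-0.4864 + 0.6409i))/2 = (0.5401 - 0.3205i)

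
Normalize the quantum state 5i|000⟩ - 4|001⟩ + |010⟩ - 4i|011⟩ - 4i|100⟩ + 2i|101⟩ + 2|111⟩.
0.5522i|000⟩ - 0.4417|001⟩ + 0.1104|010⟩ - 0.4417i|011⟩ - 0.4417i|100⟩ + 0.2209i|101⟩ + 0.2209|111⟩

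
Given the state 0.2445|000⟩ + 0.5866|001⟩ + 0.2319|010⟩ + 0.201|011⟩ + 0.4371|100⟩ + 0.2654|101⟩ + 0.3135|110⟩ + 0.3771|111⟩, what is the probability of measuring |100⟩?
0.1911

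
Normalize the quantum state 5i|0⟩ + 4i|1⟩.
0.7809i|0⟩ + 0.6247i|1⟩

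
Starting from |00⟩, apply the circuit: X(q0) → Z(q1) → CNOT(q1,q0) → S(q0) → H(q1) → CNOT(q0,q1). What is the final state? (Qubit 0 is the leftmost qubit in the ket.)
(1/√2)i|10⟩ + (1/√2)i|11⟩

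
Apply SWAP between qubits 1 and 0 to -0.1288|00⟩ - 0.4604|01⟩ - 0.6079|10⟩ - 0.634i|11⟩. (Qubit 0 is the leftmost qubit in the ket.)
-0.1288|00⟩ - 0.6079|01⟩ - 0.4604|10⟩ - 0.634i|11⟩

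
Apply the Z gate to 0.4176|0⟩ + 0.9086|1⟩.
0.4176|0⟩ - 0.9086|1⟩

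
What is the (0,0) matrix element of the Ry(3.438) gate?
-0.1477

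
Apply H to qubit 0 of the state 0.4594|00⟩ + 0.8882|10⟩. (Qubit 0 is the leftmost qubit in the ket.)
0.9529|00⟩ - 0.3032|10⟩

H on qubit 0 mixes each pair of kets that differ only in qubit 0: amplitudes (a, b) of (|…0…⟩, |…1…⟩) become ((a + b)/√2, (a − b)/√2). Kets absent from the input have amplitude 0.
(|00⟩, |10⟩): (a, b) = (0.4594, 0.8882) → (0.9529, -0.3032)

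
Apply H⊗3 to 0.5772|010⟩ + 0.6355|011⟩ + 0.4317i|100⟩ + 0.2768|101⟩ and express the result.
(0.5266 + 0.1526i)|000⟩ + (-0.1185 + 0.1526i)|001⟩ + (-0.3309 + 0.1526i)|010⟩ + (-0.07725 + 0.1526i)|011⟩ + (0.3309 - 0.1526i)|100⟩ + (0.07725 - 0.1526i)|101⟩ + (-0.5266 - 0.1526i)|110⟩ + (0.1185 - 0.1526i)|111⟩

H⊗3 gives amp(|y⟩) = (1/2√2) Σ_x (−1)^(x·y) amp(|x⟩), where x·y is the number of positions in which both x and y have a 1.
|000⟩: (0.5772 + 0.6355 + 0.4317i + 0.2768)/(2√2) = (0.5266 + 0.1526i)
|001⟩: (0.5772 - 0.6355 + 0.4317i - 0.2768)/(2√2) = (-0.1185 + 0.1526i)
|010⟩: (-0.5772 - 0.6355 + 0.4317i + 0.2768)/(2√2) = (-0.3309 + 0.1526i)
|011⟩: (-0.5772 + 0.6355 + 0.4317i - 0.2768)/(2√2) = (-0.07725 + 0.1526i)
|100⟩: (0.5772 + 0.6355 - 0.4317i - 0.2768)/(2√2) = (0.3309 - 0.1526i)
|101⟩: (0.5772 - 0.6355 - 0.4317i + 0.2768)/(2√2) = (0.07725 - 0.1526i)
|110⟩: (-0.5772 - 0.6355 - 0.4317i - 0.2768)/(2√2) = (-0.5266 - 0.1526i)
|111⟩: (-0.5772 + 0.6355 - 0.4317i + 0.2768)/(2√2) = (0.1185 - 0.1526i)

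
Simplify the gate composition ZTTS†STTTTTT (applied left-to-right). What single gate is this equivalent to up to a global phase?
Z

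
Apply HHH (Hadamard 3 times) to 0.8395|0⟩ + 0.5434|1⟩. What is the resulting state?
0.9779|0⟩ + 0.2094|1⟩

H² = I, so H^3 = H: a single Hadamard. With (a, b) = (0.8395, 0.5434), H gives ((a + b)/√2, (a − b)/√2) = (0.9779, 0.2094).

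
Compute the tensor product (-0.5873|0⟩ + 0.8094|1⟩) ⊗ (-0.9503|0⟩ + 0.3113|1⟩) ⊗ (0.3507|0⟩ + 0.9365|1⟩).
0.1957|000⟩ + 0.5227|001⟩ - 0.06412|010⟩ - 0.1712|011⟩ - 0.2697|100⟩ - 0.7203|101⟩ + 0.08836|110⟩ + 0.236|111⟩

amp(|b₁b₂…⟩) = product of the factor amplitudes for bits b₁, b₂, …; only kets whose every factor amplitude is nonzero survive.
|000⟩: (-0.5873)(-0.9503)(0.3507) = 0.1957
|001⟩: (-0.5873)(-0.9503)(0.9365) = 0.5227
|010⟩: (-0.5873)(0.3113)(0.3507) = -0.06412
|011⟩: (-0.5873)(0.3113)(0.9365) = -0.1712
|100⟩: (0.8094)(-0.9503)(0.3507) = -0.2697
|101⟩: (0.8094)(-0.9503)(0.9365) = -0.7203
|110⟩: (0.8094)(0.3113)(0.3507) = 0.08836
|111⟩: (0.8094)(0.3113)(0.9365) = 0.236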